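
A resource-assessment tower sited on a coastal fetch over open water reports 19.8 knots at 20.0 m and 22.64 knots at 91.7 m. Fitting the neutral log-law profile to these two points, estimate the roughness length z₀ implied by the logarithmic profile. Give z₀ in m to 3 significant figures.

Log law: V(z) ∝ ln(z/z₀). With r = V₁/V₂ = 19.8/22.64 = 0.87456,
r · ln(z₂/z₀) = ln(z₁/z₀) ⇒ ln z₀ = (ln z₁ − r·ln z₂)/(1 − r)
ln z₀ = (2.99573 − 0.87456×4.51852) / 0.12544 = -7.6209
z₀ = exp(-7.6209) = 0.0004901 m

z₀ ≈ 0.000490 m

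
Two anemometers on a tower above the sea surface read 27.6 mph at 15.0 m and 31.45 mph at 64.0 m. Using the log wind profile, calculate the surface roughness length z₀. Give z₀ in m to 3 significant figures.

Log law: V(z) ∝ ln(z/z₀). With r = V₁/V₂ = 27.6/31.45 = 0.87758,
r · ln(z₂/z₀) = ln(z₁/z₀) ⇒ ln z₀ = (ln z₁ − r·ln z₂)/(1 − r)
ln z₀ = (2.70805 − 0.87758×4.15888) / 0.12242 = -7.6927
z₀ = exp(-7.6927) = 0.0004561 m

z₀ ≈ 0.000456 m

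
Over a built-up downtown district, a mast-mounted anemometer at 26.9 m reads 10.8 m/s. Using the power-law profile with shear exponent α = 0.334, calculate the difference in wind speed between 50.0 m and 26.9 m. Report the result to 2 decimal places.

Power law: V₂ = V₁ · (z₂/z₁)^α = 10.8 × (1.8587)^0.334 = 13.2844 m/s
ΔV = 13.2844 − 10.8 = 2.4844 m/s

2.48 m/s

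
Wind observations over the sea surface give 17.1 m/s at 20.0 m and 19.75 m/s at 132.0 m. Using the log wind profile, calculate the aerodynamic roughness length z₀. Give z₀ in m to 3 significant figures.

Log law: V(z) ∝ ln(z/z₀). With r = V₁/V₂ = 17.1/19.75 = 0.86582,
r · ln(z₂/z₀) = ln(z₁/z₀) ⇒ ln z₀ = (ln z₁ − r·ln z₂)/(1 − r)
ln z₀ = (2.99573 − 0.86582×4.88280) / 0.13418 = -9.1812
z₀ = exp(-9.1812) = 0.0001030 m

z₀ ≈ 0.000103 m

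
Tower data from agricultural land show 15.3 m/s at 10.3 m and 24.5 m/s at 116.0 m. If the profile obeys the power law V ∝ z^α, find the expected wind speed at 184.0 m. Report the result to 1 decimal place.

First find α: α = ln(V₂/V₁)/ln(z₂/z₁) = ln(24.5/15.3)/ln(116.0/10.3) = 0.47082/2.42145 = 0.1944
Extrapolate from 116.0 m to 184.0 m: V₃ = 24.5 × (184.0/116.0)^0.1944 = 24.5 × 1.0938 = 26.7993 m/s

26.8 m/s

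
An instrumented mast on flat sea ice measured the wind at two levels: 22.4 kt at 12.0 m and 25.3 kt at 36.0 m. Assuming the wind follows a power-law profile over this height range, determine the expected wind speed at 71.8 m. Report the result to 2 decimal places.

27.31 kt

First find α: α = ln(V₂/V₁)/ln(z₂/z₁) = ln(25.3/22.4)/ln(36.0/12.0) = 0.12174/1.09861 = 0.1108
Extrapolate from 36.0 m to 71.8 m: V₃ = 25.3 × (71.8/36.0)^0.1108 = 25.3 × 1.0795 = 27.3115 kt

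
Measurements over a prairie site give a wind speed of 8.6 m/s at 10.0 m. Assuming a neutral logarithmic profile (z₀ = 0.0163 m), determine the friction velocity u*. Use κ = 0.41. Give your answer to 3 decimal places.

Log law: V(z) = (u*/κ) · ln(z/z₀) ⇒ u* = κ · V / ln(z/z₀)
u* = 0.41 × 8.6 / ln(10.0/0.0163) = 0.41 × 8.6 / 6.4192
   = 3.5260 / 6.4192 = 0.5493 m/s

u* ≈ 0.549 m/s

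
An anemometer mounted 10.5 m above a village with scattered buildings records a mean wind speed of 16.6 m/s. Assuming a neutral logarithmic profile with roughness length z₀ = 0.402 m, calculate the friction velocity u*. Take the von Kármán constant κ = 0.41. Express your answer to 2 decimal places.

Log law: V(z) = (u*/κ) · ln(z/z₀) ⇒ u* = κ · V / ln(z/z₀)
u* = 0.41 × 16.6 / ln(10.5/0.402) = 0.41 × 16.6 / 3.2627
   = 6.8060 / 3.2627 = 2.0860 m/s

u* ≈ 2.09 m/s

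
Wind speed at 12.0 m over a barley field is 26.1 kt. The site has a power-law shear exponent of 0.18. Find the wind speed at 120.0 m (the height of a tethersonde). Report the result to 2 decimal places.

39.50 kt

Power-law profile: V₂ = V₁ · (z₂/z₁)^α
V₂ = 26.1 × (120.0/12.0)^0.18 = 26.1 × (10.0000)^0.18
    = 26.1 × 1.5136 = 39.5039 kt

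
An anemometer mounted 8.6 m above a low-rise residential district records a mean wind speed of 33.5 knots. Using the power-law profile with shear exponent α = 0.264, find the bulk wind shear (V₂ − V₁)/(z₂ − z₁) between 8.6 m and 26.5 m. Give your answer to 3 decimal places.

Power law: V₂ = V₁ · (z₂/z₁)^α = 33.5 × (3.0814)^0.264 = 45.0894 knots
ΔV/Δz = (45.0894 − 33.5)/(26.5 − 8.6) = 11.5894/17.9000 = 0.64745 knots/m

0.647 knots/m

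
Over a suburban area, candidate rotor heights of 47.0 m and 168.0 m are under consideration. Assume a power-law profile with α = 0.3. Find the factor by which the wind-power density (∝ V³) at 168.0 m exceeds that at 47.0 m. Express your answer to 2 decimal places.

Speed ratio: V_B/V_A = (z_B/z_A)^α = (168.0/47.0)^0.3 = (3.5745)^0.3 = 1.46542
Power-density ratio: P_B/P_A = (V_B/V_A)³ = (1.46542)³ = 3.14695

3.15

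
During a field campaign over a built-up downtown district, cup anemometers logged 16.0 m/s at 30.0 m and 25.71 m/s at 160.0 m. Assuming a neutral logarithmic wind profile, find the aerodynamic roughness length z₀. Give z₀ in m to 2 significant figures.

Log law: V(z) ∝ ln(z/z₀). With r = V₁/V₂ = 16.0/25.71 = 0.62233,
r · ln(z₂/z₀) = ln(z₁/z₀) ⇒ ln z₀ = (ln z₁ − r·ln z₂)/(1 − r)
ln z₀ = (3.40120 − 0.62233×5.07517) / 0.37767 = 0.6428
z₀ = exp(0.6428) = 1.902 m

z₀ ≈ 1.9 m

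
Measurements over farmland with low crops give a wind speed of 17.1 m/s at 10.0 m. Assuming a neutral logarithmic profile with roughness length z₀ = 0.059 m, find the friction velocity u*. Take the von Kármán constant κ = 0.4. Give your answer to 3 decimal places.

Log law: V(z) = (u*/κ) · ln(z/z₀) ⇒ u* = κ · V / ln(z/z₀)
u* = 0.4 × 17.1 / ln(10.0/0.059) = 0.4 × 17.1 / 5.1328
   = 6.8400 / 5.1328 = 1.3326 m/s

u* ≈ 1.333 m/s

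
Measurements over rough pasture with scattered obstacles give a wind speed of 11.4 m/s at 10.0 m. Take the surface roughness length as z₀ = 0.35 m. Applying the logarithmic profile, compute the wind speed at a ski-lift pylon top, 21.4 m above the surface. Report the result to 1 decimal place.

Log law: V(z) ∝ ln(z/z₀), so V₂/V₁ = ln(z₂/z₀) / ln(z₁/z₀).
ln(21.4/0.35) = 4.1132, ln(10.0/0.35) = 3.3524
V₂ = 11.4 × 4.1132/3.3524 = 11.4 × 1.2269 = 13.9872 m/s

14.0 m/s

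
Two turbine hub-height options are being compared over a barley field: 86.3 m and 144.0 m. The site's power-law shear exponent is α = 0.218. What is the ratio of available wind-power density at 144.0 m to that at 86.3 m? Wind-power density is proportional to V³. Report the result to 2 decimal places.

1.40

Speed ratio: V_B/V_A = (z_B/z_A)^α = (144.0/86.3)^0.218 = (1.6686)^0.218 = 1.11808
Power-density ratio: P_B/P_A = (V_B/V_A)³ = (1.11808)³ = 1.39771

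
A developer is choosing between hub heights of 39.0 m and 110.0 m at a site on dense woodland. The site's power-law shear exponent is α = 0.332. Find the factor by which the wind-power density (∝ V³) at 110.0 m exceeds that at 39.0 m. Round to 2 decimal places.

Speed ratio: V_B/V_A = (z_B/z_A)^α = (110.0/39.0)^0.332 = (2.8205)^0.332 = 1.41094
Power-density ratio: P_B/P_A = (V_B/V_A)³ = (1.41094)³ = 2.80884

2.81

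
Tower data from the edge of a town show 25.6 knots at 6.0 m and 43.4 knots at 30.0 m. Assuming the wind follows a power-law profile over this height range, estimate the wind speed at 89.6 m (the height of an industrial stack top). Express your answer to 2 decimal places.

62.14 knots

First find α: α = ln(V₂/V₁)/ln(z₂/z₁) = ln(43.4/25.6)/ln(30.0/6.0) = 0.52787/1.60944 = 0.3280
Extrapolate from 30.0 m to 89.6 m: V₃ = 43.4 × (89.6/30.0)^0.3280 = 43.4 × 1.4317 = 62.1359 knots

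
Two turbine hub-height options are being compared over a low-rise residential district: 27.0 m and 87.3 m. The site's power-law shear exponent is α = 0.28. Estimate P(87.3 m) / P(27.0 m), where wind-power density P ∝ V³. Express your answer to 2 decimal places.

Speed ratio: V_B/V_A = (z_B/z_A)^α = (87.3/27.0)^0.28 = (3.2333)^0.28 = 1.38900
Power-density ratio: P_B/P_A = (V_B/V_A)³ = (1.38900)³ = 2.67982

2.68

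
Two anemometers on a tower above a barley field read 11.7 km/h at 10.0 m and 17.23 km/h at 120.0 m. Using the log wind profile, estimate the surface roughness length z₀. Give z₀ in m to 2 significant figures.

z₀ ≈ 0.052 m

Log law: V(z) ∝ ln(z/z₀). With r = V₁/V₂ = 11.7/17.23 = 0.67905,
r · ln(z₂/z₀) = ln(z₁/z₀) ⇒ ln z₀ = (ln z₁ − r·ln z₂)/(1 − r)
ln z₀ = (2.30259 − 0.67905×4.78749) / 0.32095 = -2.9548
z₀ = exp(-2.9548) = 0.05209 m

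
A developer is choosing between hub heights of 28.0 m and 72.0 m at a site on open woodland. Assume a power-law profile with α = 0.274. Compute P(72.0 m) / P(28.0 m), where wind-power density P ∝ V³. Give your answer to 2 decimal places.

2.17

Speed ratio: V_B/V_A = (z_B/z_A)^α = (72.0/28.0)^0.274 = (2.5714)^0.274 = 1.29535
Power-density ratio: P_B/P_A = (V_B/V_A)³ = (1.29535)³ = 2.17352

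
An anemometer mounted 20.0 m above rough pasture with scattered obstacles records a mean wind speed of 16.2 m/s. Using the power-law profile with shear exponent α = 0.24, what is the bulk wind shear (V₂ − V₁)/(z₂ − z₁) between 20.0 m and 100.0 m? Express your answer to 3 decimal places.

0.095 m/s/m

Power law: V₂ = V₁ · (z₂/z₁)^α = 16.2 × (5.0000)^0.24 = 23.8379 m/s
ΔV/Δz = (23.8379 − 16.2)/(100.0 − 20.0) = 7.6379/80.0000 = 0.09547 m/s/m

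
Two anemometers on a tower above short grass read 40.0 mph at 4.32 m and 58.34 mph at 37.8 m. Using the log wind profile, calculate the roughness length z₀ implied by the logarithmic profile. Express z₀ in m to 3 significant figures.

Log law: V(z) ∝ ln(z/z₀). With r = V₁/V₂ = 40.0/58.34 = 0.68564,
r · ln(z₂/z₀) = ln(z₁/z₀) ⇒ ln z₀ = (ln z₁ − r·ln z₂)/(1 − r)
ln z₀ = (1.46326 − 0.68564×3.63231) / 0.31436 = -3.2675
z₀ = exp(-3.2675) = 0.03810 m

z₀ ≈ 0.0381 m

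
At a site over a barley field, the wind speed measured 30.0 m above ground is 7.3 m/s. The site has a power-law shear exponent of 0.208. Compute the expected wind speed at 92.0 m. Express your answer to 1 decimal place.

Power-law profile: V₂ = V₁ · (z₂/z₁)^α
V₂ = 7.3 × (92.0/30.0)^0.208 = 7.3 × (3.0667)^0.208
    = 7.3 × 1.2625 = 9.2161 m/s

9.2 m/s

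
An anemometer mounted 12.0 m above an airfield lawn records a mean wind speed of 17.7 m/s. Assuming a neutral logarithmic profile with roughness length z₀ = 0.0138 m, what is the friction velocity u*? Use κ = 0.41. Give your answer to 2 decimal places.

Log law: V(z) = (u*/κ) · ln(z/z₀) ⇒ u* = κ · V / ln(z/z₀)
u* = 0.41 × 17.7 / ln(12.0/0.0138) = 0.41 × 17.7 / 6.7680
   = 7.2570 / 6.7680 = 1.0723 m/s

u* ≈ 1.07 m/s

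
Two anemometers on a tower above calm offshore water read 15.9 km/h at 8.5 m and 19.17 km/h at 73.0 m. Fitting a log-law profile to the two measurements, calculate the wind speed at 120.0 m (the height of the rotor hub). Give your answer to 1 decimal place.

Log law: V ∝ ln(z/z₀). From the pair, with r = V₁/V₂ = 0.82942,
ln z₀ = (ln z₁ − r·ln z₂)/(1 − r) = (2.1401 − 0.82942×4.2905)/0.17058 = -8.3160 → z₀ = 0.0002446 m
V₃ = V₁ · ln(z₃/z₀)/ln(z₁/z₀) = 15.9 × 13.1035/10.4560 = 19.9258 km/h

19.9 km/h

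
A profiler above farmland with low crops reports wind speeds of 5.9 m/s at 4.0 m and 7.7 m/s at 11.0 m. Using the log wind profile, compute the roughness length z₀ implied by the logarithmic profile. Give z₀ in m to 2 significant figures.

Log law: V(z) ∝ ln(z/z₀). With r = V₁/V₂ = 5.9/7.7 = 0.76623,
r · ln(z₂/z₀) = ln(z₁/z₀) ⇒ ln z₀ = (ln z₁ − r·ln z₂)/(1 − r)
ln z₀ = (1.38629 − 0.76623×2.39790) / 0.23377 = -1.9295
z₀ = exp(-1.9295) = 0.1452 m

z₀ ≈ 0.15 m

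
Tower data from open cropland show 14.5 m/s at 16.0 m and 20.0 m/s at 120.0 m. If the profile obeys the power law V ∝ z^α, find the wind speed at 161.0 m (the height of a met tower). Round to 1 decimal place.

First find α: α = ln(V₂/V₁)/ln(z₂/z₁) = ln(20.0/14.5)/ln(120.0/16.0) = 0.32158/2.01490 = 0.1596
Extrapolate from 120.0 m to 161.0 m: V₃ = 20.0 × (161.0/120.0)^0.1596 = 20.0 × 1.0480 = 20.9605 m/s

21.0 m/s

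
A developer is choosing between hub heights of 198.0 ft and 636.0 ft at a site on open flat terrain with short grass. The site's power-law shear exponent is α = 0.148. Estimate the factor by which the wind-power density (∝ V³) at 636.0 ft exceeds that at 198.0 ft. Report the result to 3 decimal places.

Speed ratio: V_B/V_A = (z_B/z_A)^α = (636.0/198.0)^0.148 = (3.2121)^0.148 = 1.18852
Power-density ratio: P_B/P_A = (V_B/V_A)³ = (1.18852)³ = 1.67886

1.679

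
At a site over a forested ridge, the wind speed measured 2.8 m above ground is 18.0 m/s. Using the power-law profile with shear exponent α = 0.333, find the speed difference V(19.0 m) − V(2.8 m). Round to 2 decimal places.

Power law: V₂ = V₁ · (z₂/z₁)^α = 18.0 × (6.7857)^0.333 = 34.0560 m/s
ΔV = 34.0560 − 18.0 = 16.0560 m/s

16.06 m/s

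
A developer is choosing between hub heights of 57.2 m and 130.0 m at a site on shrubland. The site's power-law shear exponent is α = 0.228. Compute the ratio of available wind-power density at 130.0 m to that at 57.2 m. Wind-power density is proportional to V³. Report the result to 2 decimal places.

1.75

Speed ratio: V_B/V_A = (z_B/z_A)^α = (130.0/57.2)^0.228 = (2.2727)^0.228 = 1.20585
Power-density ratio: P_B/P_A = (V_B/V_A)³ = (1.20585)³ = 1.75339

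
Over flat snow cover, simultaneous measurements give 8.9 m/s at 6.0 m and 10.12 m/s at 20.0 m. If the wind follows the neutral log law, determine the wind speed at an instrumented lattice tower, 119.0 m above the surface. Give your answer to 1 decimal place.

11.9 m/s

Log law: V ∝ ln(z/z₀). From the pair, with r = V₁/V₂ = 0.87945,
ln z₀ = (ln z₁ − r·ln z₂)/(1 − r) = (1.7918 − 0.87945×2.9957)/0.12055 = -6.9913 → z₀ = 0.0009198 m
V₃ = V₁ · ln(z₃/z₀)/ln(z₁/z₀) = 8.9 × 11.7704/8.7831 = 11.9271 m/s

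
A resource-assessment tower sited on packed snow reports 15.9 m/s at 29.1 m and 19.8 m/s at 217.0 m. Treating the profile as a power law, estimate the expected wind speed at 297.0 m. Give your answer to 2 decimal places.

First find α: α = ln(V₂/V₁)/ln(z₂/z₁) = ln(19.8/15.9)/ln(217.0/29.1) = 0.21936/2.00916 = 0.1092
Extrapolate from 217.0 m to 297.0 m: V₃ = 19.8 × (297.0/217.0)^0.1092 = 19.8 × 1.0349 = 20.4902 m/s

20.49 m/s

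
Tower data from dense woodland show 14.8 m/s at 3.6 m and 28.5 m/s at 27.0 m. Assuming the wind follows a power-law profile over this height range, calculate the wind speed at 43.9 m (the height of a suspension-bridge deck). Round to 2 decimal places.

First find α: α = ln(V₂/V₁)/ln(z₂/z₁) = ln(28.5/14.8)/ln(27.0/3.6) = 0.65528/2.01490 = 0.3252
Extrapolate from 27.0 m to 43.9 m: V₃ = 28.5 × (43.9/27.0)^0.3252 = 28.5 × 1.1713 = 33.3809 m/s

33.38 m/s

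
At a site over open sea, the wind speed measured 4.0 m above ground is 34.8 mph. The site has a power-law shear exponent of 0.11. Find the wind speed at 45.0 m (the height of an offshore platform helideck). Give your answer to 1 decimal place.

Power-law profile: V₂ = V₁ · (z₂/z₁)^α
V₂ = 34.8 × (45.0/4.0)^0.11 = 34.8 × (11.2500)^0.11
    = 34.8 × 1.3050 = 45.4157 mph

45.4 mph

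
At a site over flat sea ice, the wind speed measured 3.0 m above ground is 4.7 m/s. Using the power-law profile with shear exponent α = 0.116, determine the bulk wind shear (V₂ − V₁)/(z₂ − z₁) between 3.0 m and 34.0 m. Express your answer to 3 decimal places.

Power law: V₂ = V₁ · (z₂/z₁)^α = 4.7 × (11.3333)^0.116 = 6.2288 m/s
ΔV/Δz = (6.2288 − 4.7)/(34.0 − 3.0) = 1.5288/31.0000 = 0.04932 m/s/m

0.049 m/s/m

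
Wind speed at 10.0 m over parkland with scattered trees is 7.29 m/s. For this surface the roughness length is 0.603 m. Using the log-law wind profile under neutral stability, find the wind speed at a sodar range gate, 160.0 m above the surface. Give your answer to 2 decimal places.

Log law: V(z) ∝ ln(z/z₀), so V₂/V₁ = ln(z₂/z₀) / ln(z₁/z₀).
ln(160.0/0.603) = 5.5810, ln(10.0/0.603) = 2.8084
V₂ = 7.29 × 5.5810/2.8084 = 7.29 × 1.9872 = 14.4870 m/s

14.49 m/s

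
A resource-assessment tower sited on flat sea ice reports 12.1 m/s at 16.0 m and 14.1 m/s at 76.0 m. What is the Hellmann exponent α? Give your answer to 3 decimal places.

Power law: V₂/V₁ = (z₂/z₁)^α ⇒ α = ln(V₂/V₁) / ln(z₂/z₁)
α = ln(14.1/12.1) / ln(76.0/16.0) = ln(1.1653) / ln(4.7500)
  = 0.15297 / 1.55814 = 0.09817

α ≈ 0.098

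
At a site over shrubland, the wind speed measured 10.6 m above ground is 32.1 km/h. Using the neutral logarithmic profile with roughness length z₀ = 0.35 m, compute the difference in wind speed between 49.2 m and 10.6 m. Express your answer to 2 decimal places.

14.45 km/h

Log law: V₂ = V₁ · ln(z₂/z₀)/ln(z₁/z₀) = 32.1 × 4.9457/3.4107 = 46.5472 km/h
ΔV = 46.5472 − 32.1 = 14.4472 km/h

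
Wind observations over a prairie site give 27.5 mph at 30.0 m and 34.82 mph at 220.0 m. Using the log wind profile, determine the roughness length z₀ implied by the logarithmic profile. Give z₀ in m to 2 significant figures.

z₀ ≈ 0.017 m

Log law: V(z) ∝ ln(z/z₀). With r = V₁/V₂ = 27.5/34.82 = 0.78978,
r · ln(z₂/z₀) = ln(z₁/z₀) ⇒ ln z₀ = (ln z₁ − r·ln z₂)/(1 − r)
ln z₀ = (3.40120 − 0.78978×5.39363) / 0.21022 = -4.0840
z₀ = exp(-4.0840) = 0.01684 m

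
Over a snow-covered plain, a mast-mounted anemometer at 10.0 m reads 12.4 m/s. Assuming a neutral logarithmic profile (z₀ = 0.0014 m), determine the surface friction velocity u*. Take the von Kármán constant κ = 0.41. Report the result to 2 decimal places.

Log law: V(z) = (u*/κ) · ln(z/z₀) ⇒ u* = κ · V / ln(z/z₀)
u* = 0.41 × 12.4 / ln(10.0/0.0014) = 0.41 × 12.4 / 8.8739
   = 5.0840 / 8.8739 = 0.5729 m/s

u* ≈ 0.57 m/s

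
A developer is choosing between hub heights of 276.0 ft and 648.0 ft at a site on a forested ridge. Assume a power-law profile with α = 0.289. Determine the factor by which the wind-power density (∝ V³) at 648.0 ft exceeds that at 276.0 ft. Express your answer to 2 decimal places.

2.10

Speed ratio: V_B/V_A = (z_B/z_A)^α = (648.0/276.0)^0.289 = (2.3478)^0.289 = 1.27974
Power-density ratio: P_B/P_A = (V_B/V_A)³ = (1.27974)³ = 2.09588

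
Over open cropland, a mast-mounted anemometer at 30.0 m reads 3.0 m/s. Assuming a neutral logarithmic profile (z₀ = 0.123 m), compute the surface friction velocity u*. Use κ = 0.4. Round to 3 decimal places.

Log law: V(z) = (u*/κ) · ln(z/z₀) ⇒ u* = κ · V / ln(z/z₀)
u* = 0.4 × 3.0 / ln(30.0/0.123) = 0.4 × 3.0 / 5.4968
   = 1.2000 / 5.4968 = 0.2183 m/s

u* ≈ 0.218 m/s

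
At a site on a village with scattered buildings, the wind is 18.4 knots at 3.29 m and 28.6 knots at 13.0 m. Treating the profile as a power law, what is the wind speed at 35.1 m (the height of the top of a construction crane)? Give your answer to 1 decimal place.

First find α: α = ln(V₂/V₁)/ln(z₂/z₁) = ln(28.6/18.4)/ln(13.0/3.29) = 0.44106/1.37406 = 0.3210
Extrapolate from 13.0 m to 35.1 m: V₃ = 28.6 × (35.1/13.0)^0.3210 = 28.6 × 1.3755 = 39.3394 knots

39.3 knots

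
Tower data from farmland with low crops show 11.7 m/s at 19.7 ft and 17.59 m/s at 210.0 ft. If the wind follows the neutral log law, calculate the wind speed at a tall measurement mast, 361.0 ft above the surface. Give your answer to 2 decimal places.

Log law: V ∝ ln(z/z₀). From the pair, with r = V₁/V₂ = 0.66515,
ln z₀ = (ln z₁ − r·ln z₂)/(1 − r) = (2.9806 − 0.66515×5.3471)/0.33485 = -1.7202 → z₀ = 0.1790 ft
V₃ = V₁ · ln(z₃/z₀)/ln(z₁/z₀) = 11.7 × 7.6091/4.7008 = 18.9384 m/s

18.94 m/s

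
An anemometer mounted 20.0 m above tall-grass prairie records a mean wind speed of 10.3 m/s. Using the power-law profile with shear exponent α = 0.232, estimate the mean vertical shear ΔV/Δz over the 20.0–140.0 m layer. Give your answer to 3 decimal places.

0.049 m/s/m

Power law: V₂ = V₁ · (z₂/z₁)^α = 10.3 × (7.0000)^0.232 = 16.1771 m/s
ΔV/Δz = (16.1771 − 10.3)/(140.0 − 20.0) = 5.8771/120.0000 = 0.04898 m/s/m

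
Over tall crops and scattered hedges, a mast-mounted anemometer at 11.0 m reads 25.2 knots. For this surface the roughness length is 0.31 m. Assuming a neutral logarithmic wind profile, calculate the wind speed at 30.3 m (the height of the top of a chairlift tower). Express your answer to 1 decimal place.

32.4 knots

Log law: V(z) ∝ ln(z/z₀), so V₂/V₁ = ln(z₂/z₀) / ln(z₁/z₀).
ln(30.3/0.31) = 4.5823, ln(11.0/0.31) = 3.5691
V₂ = 25.2 × 4.5823/3.5691 = 25.2 × 1.2839 = 32.3542 knots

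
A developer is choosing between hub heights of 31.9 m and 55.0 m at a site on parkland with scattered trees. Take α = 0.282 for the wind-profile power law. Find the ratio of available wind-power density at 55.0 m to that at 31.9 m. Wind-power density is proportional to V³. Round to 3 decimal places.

Speed ratio: V_B/V_A = (z_B/z_A)^α = (55.0/31.9)^0.282 = (1.7241)^0.282 = 1.16604
Power-density ratio: P_B/P_A = (V_B/V_A)³ = (1.16604)³ = 1.58540

1.585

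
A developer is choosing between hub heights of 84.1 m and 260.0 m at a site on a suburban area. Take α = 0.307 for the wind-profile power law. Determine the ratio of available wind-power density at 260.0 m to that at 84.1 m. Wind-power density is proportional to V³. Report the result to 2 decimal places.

Speed ratio: V_B/V_A = (z_B/z_A)^α = (260.0/84.1)^0.307 = (3.0916)^0.307 = 1.41411
Power-density ratio: P_B/P_A = (V_B/V_A)³ = (1.41411)³ = 2.82783

2.83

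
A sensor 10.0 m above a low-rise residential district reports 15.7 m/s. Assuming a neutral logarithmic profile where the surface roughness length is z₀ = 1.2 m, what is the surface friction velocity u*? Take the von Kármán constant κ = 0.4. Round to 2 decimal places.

u* ≈ 2.96 m/s

Log law: V(z) = (u*/κ) · ln(z/z₀) ⇒ u* = κ · V / ln(z/z₀)
u* = 0.4 × 15.7 / ln(10.0/1.2) = 0.4 × 15.7 / 2.1203
   = 6.2800 / 2.1203 = 2.9619 m/s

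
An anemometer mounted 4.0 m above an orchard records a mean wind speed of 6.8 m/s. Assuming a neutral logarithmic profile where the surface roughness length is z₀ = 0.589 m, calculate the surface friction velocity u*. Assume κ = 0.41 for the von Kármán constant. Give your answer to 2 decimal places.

u* ≈ 1.46 m/s

Log law: V(z) = (u*/κ) · ln(z/z₀) ⇒ u* = κ · V / ln(z/z₀)
u* = 0.41 × 6.8 / ln(4.0/0.589) = 0.41 × 6.8 / 1.9156
   = 2.7880 / 1.9156 = 1.4554 m/s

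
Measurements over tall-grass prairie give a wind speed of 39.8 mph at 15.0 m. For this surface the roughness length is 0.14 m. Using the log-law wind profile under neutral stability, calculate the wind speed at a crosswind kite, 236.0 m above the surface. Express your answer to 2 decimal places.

63.27 mph

Log law: V(z) ∝ ln(z/z₀), so V₂/V₁ = ln(z₂/z₀) / ln(z₁/z₀).
ln(236.0/0.14) = 7.4299, ln(15.0/0.14) = 4.6742
V₂ = 39.8 × 7.4299/4.6742 = 39.8 × 1.5896 = 63.2652 mph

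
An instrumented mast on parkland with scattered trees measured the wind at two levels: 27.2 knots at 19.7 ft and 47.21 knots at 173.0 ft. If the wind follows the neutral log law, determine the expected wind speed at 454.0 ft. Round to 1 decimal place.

56.1 knots

Log law: V ∝ ln(z/z₀). From the pair, with r = V₁/V₂ = 0.57615,
ln z₀ = (ln z₁ − r·ln z₂)/(1 − r) = (2.9806 − 0.57615×5.1533)/0.42385 = 0.0273 → z₀ = 1.028 ft
V₃ = V₁ · ln(z₃/z₀)/ln(z₁/z₀) = 27.2 × 6.0908/2.9534 = 56.0957 knots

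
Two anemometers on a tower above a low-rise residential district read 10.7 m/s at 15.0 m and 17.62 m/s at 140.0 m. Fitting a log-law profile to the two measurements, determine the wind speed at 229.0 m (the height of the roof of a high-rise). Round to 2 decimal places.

Log law: V ∝ ln(z/z₀). From the pair, with r = V₁/V₂ = 0.60726,
ln z₀ = (ln z₁ − r·ln z₂)/(1 − r) = (2.7081 − 0.60726×4.9416)/0.39274 = -0.7456 → z₀ = 0.4744 m
V₃ = V₁ · ln(z₃/z₀)/ln(z₁/z₀) = 10.7 × 6.1793/3.4537 = 19.1445 m/s

19.14 m/s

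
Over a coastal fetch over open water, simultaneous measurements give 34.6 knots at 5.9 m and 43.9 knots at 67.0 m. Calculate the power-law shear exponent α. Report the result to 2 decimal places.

α ≈ 0.10

Power law: V₂/V₁ = (z₂/z₁)^α ⇒ α = ln(V₂/V₁) / ln(z₂/z₁)
α = ln(43.9/34.6) / ln(67.0/5.9) = ln(1.2688) / ln(11.3559)
  = 0.23806 / 2.42974 = 0.09798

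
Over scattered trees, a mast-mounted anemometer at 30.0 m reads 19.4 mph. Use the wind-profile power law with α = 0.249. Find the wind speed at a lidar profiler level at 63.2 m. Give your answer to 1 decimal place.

Power-law profile: V₂ = V₁ · (z₂/z₁)^α
V₂ = 19.4 × (63.2/30.0)^0.249 = 19.4 × (2.1067)^0.249
    = 19.4 × 1.2039 = 23.3549 mph

23.4 mph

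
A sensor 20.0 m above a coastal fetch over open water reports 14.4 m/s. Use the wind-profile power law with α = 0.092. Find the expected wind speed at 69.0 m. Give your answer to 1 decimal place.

16.1 m/s

Power-law profile: V₂ = V₁ · (z₂/z₁)^α
V₂ = 14.4 × (69.0/20.0)^0.092 = 14.4 × (3.4500)^0.092
    = 14.4 × 1.1207 = 16.1377 m/s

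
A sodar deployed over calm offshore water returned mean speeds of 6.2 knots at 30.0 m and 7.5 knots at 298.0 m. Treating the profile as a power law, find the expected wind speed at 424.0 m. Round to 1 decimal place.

7.7 knots

First find α: α = ln(V₂/V₁)/ln(z₂/z₁) = ln(7.5/6.2)/ln(298.0/30.0) = 0.19035/2.29590 = 0.0829
Extrapolate from 298.0 m to 424.0 m: V₃ = 7.5 × (424.0/298.0)^0.0829 = 7.5 × 1.0297 = 7.7225 knots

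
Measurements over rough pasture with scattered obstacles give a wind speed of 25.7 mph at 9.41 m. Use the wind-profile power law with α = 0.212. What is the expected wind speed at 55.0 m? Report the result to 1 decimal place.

Power-law profile: V₂ = V₁ · (z₂/z₁)^α
V₂ = 25.7 × (55.0/9.41)^0.212 = 25.7 × (5.8448)^0.212
    = 25.7 × 1.4540 = 37.3671 mph

37.4 mph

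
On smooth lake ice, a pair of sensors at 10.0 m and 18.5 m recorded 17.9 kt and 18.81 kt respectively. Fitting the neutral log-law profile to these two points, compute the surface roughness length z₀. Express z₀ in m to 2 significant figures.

z₀ ≈ 0.000056 m

Log law: V(z) ∝ ln(z/z₀). With r = V₁/V₂ = 17.9/18.81 = 0.95162,
r · ln(z₂/z₀) = ln(z₁/z₀) ⇒ ln z₀ = (ln z₁ − r·ln z₂)/(1 − r)
ln z₀ = (2.30259 − 0.95162×2.91777) / 0.04838 = -9.7983
z₀ = exp(-9.7983) = 0.00005554 m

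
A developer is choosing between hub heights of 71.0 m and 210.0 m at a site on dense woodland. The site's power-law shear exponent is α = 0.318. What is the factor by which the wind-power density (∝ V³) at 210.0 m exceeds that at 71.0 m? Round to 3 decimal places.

Speed ratio: V_B/V_A = (z_B/z_A)^α = (210.0/71.0)^0.318 = (2.9577)^0.318 = 1.41178
Power-density ratio: P_B/P_A = (V_B/V_A)³ = (1.41178)³ = 2.81382

2.814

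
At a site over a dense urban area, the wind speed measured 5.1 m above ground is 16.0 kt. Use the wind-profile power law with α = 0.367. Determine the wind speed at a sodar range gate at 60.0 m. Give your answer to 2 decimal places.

Power-law profile: V₂ = V₁ · (z₂/z₁)^α
V₂ = 16.0 × (60.0/5.1)^0.367 = 16.0 × (11.7647)^0.367
    = 16.0 × 2.4712 = 39.5388 kt

39.54 kt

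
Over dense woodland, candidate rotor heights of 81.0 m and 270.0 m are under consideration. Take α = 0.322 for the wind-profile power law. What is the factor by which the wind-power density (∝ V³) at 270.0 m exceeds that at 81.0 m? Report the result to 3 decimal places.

3.200

Speed ratio: V_B/V_A = (z_B/z_A)^α = (270.0/81.0)^0.322 = (3.3333)^0.322 = 1.47356
Power-density ratio: P_B/P_A = (V_B/V_A)³ = (1.47356)³ = 3.19964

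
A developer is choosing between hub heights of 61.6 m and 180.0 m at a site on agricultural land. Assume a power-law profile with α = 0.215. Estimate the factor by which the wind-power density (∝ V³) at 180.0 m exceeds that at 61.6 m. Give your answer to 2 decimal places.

2.00

Speed ratio: V_B/V_A = (z_B/z_A)^α = (180.0/61.6)^0.215 = (2.9221)^0.215 = 1.25928
Power-density ratio: P_B/P_A = (V_B/V_A)³ = (1.25928)³ = 1.99697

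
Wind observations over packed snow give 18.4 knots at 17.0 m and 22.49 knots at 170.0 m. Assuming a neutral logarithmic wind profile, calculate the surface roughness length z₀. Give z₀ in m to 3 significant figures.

Log law: V(z) ∝ ln(z/z₀). With r = V₁/V₂ = 18.4/22.49 = 0.81814,
r · ln(z₂/z₀) = ln(z₁/z₀) ⇒ ln z₀ = (ln z₁ − r·ln z₂)/(1 − r)
ln z₀ = (2.83321 − 0.81814×5.13580) / 0.18186 = -7.5256
z₀ = exp(-7.5256) = 0.0005391 m

z₀ ≈ 0.000539 m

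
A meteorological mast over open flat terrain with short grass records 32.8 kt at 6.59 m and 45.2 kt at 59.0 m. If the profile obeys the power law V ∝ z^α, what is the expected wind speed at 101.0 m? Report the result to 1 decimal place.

First find α: α = ln(V₂/V₁)/ln(z₂/z₁) = ln(45.2/32.8)/ln(59.0/6.59) = 0.32067/2.19198 = 0.1463
Extrapolate from 59.0 m to 101.0 m: V₃ = 45.2 × (101.0/59.0)^0.1463 = 45.2 × 1.0818 = 48.8982 kt

48.9 kt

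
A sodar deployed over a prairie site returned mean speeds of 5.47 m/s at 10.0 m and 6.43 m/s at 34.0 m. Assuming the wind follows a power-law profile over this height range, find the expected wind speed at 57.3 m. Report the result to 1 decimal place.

First find α: α = ln(V₂/V₁)/ln(z₂/z₁) = ln(6.43/5.47)/ln(34.0/10.0) = 0.16170/1.22378 = 0.1321
Extrapolate from 34.0 m to 57.3 m: V₃ = 6.43 × (57.3/34.0)^0.1321 = 6.43 × 1.0714 = 6.8891 m/s

6.9 m/s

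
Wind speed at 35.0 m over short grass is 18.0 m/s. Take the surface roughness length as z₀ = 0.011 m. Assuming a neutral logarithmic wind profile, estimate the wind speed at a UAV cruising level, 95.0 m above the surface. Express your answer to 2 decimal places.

20.23 m/s

Log law: V(z) ∝ ln(z/z₀), so V₂/V₁ = ln(z₂/z₀) / ln(z₁/z₀).
ln(95.0/0.011) = 9.0637, ln(35.0/0.011) = 8.0652
V₂ = 18.0 × 9.0637/8.0652 = 18.0 × 1.1238 = 20.2285 m/s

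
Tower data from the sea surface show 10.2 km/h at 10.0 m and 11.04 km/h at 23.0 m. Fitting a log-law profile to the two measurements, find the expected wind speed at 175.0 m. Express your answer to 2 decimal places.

Log law: V ∝ ln(z/z₀). From the pair, with r = V₁/V₂ = 0.92391,
ln z₀ = (ln z₁ − r·ln z₂)/(1 − r) = (2.3026 − 0.92391×3.1355)/0.07609 = -7.8113 → z₀ = 0.0004051 m
V₃ = V₁ · ln(z₃/z₀)/ln(z₁/z₀) = 10.2 × 12.9761/10.1139 = 13.0866 km/h

13.09 km/h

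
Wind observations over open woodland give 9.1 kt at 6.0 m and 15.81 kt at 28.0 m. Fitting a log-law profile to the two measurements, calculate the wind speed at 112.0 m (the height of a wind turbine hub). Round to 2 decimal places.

Log law: V ∝ ln(z/z₀). From the pair, with r = V₁/V₂ = 0.57559,
ln z₀ = (ln z₁ − r·ln z₂)/(1 − r) = (1.7918 − 0.57559×3.3322)/0.42441 = -0.2974 → z₀ = 0.7428 m
V₃ = V₁ · ln(z₃/z₀)/ln(z₁/z₀) = 9.1 × 5.0159/2.0891 = 21.8485 kt

21.85 kt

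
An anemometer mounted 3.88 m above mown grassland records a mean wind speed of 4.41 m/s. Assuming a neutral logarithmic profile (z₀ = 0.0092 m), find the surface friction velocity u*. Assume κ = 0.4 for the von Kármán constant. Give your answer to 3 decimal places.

u* ≈ 0.292 m/s

Log law: V(z) = (u*/κ) · ln(z/z₀) ⇒ u* = κ · V / ln(z/z₀)
u* = 0.4 × 4.41 / ln(3.88/0.0092) = 0.4 × 4.41 / 6.0444
   = 1.7640 / 6.0444 = 0.2918 m/s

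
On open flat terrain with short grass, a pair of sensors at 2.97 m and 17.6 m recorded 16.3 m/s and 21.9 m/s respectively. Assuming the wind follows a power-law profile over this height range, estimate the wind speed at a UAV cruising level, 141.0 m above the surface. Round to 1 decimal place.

First find α: α = ln(V₂/V₁)/ln(z₂/z₁) = ln(21.9/16.3)/ln(17.6/2.97) = 0.29532/1.77934 = 0.1660
Extrapolate from 17.6 m to 141.0 m: V₃ = 21.9 × (141.0/17.6)^0.1660 = 21.9 × 1.4125 = 30.9339 m/s

30.9 m/s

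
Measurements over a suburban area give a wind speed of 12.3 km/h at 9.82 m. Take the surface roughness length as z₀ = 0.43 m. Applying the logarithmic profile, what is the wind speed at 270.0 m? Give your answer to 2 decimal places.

25.33 km/h

Log law: V(z) ∝ ln(z/z₀), so V₂/V₁ = ln(z₂/z₀) / ln(z₁/z₀).
ln(270.0/0.43) = 6.4424, ln(9.82/0.43) = 3.1284
V₂ = 12.3 × 6.4424/3.1284 = 12.3 × 2.0593 = 25.3298 km/h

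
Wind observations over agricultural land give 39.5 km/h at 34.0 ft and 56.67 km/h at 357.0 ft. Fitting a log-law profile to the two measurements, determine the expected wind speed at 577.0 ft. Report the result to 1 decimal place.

60.2 km/h

Log law: V ∝ ln(z/z₀). From the pair, with r = V₁/V₂ = 0.69702,
ln z₀ = (ln z₁ − r·ln z₂)/(1 − r) = (3.5264 − 0.69702×5.8777)/0.30298 = -1.8830 → z₀ = 0.1521 ft
V₃ = V₁ · ln(z₃/z₀)/ln(z₁/z₀) = 39.5 × 8.2409/5.4094 = 60.1758 km/h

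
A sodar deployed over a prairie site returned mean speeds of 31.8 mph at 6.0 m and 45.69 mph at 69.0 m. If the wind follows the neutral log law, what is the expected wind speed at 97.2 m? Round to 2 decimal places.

Log law: V ∝ ln(z/z₀). From the pair, with r = V₁/V₂ = 0.69599,
ln z₀ = (ln z₁ − r·ln z₂)/(1 − r) = (1.7918 − 0.69599×4.2341)/0.30401 = -3.7998 → z₀ = 0.02238 m
V₃ = V₁ · ln(z₃/z₀)/ln(z₁/z₀) = 31.8 × 8.3766/5.5916 = 47.6388 mph

47.64 mph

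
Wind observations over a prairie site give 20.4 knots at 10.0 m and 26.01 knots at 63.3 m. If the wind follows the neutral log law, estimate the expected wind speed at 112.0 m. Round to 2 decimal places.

27.74 knots

Log law: V ∝ ln(z/z₀). From the pair, with r = V₁/V₂ = 0.78431,
ln z₀ = (ln z₁ − r·ln z₂)/(1 − r) = (2.3026 − 0.78431×4.1479)/0.21569 = -4.4076 → z₀ = 0.01218 m
V₃ = V₁ · ln(z₃/z₀)/ln(z₁/z₀) = 20.4 × 9.1261/6.7102 = 27.7448 knots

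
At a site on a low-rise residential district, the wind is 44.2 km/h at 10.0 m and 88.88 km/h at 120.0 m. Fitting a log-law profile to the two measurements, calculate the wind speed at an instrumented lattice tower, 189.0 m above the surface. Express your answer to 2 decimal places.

97.05 km/h

Log law: V ∝ ln(z/z₀). From the pair, with r = V₁/V₂ = 0.49730,
ln z₀ = (ln z₁ − r·ln z₂)/(1 − r) = (2.3026 − 0.49730×4.7875)/0.50270 = -0.1556 → z₀ = 0.8559 m
V₃ = V₁ · ln(z₃/z₀)/ln(z₁/z₀) = 44.2 × 5.3974/2.4582 = 97.0478 km/h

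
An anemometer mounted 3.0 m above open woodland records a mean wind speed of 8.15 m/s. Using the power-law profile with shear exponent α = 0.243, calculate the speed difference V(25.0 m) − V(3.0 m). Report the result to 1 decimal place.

5.5 m/s

Power law: V₂ = V₁ · (z₂/z₁)^α = 8.15 × (8.3333)^0.243 = 13.6432 m/s
ΔV = 13.6432 − 8.15 = 5.4932 m/s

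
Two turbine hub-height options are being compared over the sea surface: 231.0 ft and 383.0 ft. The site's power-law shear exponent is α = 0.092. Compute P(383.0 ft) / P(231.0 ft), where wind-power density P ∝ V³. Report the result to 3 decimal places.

Speed ratio: V_B/V_A = (z_B/z_A)^α = (383.0/231.0)^0.092 = (1.6580)^0.092 = 1.04762
Power-density ratio: P_B/P_A = (V_B/V_A)³ = (1.04762)³ = 1.14976

1.150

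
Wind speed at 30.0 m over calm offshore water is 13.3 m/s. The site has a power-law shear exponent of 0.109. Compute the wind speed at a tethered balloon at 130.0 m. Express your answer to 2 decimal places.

Power-law profile: V₂ = V₁ · (z₂/z₁)^α
V₂ = 13.3 × (130.0/30.0)^0.109 = 13.3 × (4.3333)^0.109
    = 13.3 × 1.1733 = 15.6051 m/s

15.61 m/s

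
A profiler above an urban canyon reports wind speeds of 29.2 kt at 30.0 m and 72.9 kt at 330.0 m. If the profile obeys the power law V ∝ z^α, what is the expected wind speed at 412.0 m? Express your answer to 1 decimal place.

79.3 kt

First find α: α = ln(V₂/V₁)/ln(z₂/z₁) = ln(72.9/29.2)/ln(330.0/30.0) = 0.91492/2.39790 = 0.3816
Extrapolate from 330.0 m to 412.0 m: V₃ = 72.9 × (412.0/330.0)^0.3816 = 72.9 × 1.0884 = 79.3419 kt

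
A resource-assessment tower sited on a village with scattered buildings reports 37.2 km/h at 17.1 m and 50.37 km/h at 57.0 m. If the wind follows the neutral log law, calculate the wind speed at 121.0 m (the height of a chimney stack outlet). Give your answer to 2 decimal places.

58.60 km/h

Log law: V ∝ ln(z/z₀). From the pair, with r = V₁/V₂ = 0.73853,
ln z₀ = (ln z₁ − r·ln z₂)/(1 − r) = (2.8391 − 0.73853×4.0431)/0.26147 = -0.5617 → z₀ = 0.5703 m
V₃ = V₁ · ln(z₃/z₀)/ln(z₁/z₀) = 37.2 × 5.3575/3.4007 = 58.6041 km/h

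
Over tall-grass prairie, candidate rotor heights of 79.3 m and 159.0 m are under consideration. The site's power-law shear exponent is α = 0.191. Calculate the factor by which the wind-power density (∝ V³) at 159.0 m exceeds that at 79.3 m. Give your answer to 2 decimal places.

1.49

Speed ratio: V_B/V_A = (z_B/z_A)^α = (159.0/79.3)^0.191 = (2.0050)^0.191 = 1.14210
Power-density ratio: P_B/P_A = (V_B/V_A)³ = (1.14210)³ = 1.48976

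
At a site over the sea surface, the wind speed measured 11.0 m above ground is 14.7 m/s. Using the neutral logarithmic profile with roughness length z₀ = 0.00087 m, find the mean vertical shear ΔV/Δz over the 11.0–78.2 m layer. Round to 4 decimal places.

Log law: V₂ = V₁ · ln(z₂/z₀)/ln(z₁/z₀) = 14.7 × 11.4063/9.4449 = 17.7527 m/s
ΔV/Δz = (17.7527 − 14.7)/(78.2 − 11.0) = 3.0527/67.2000 = 0.04543 m/s/m

0.0454 m/s/m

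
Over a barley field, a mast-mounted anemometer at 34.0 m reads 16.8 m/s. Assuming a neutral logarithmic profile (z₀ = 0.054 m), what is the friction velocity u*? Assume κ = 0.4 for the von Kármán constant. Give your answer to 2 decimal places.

u* ≈ 1.04 m/s

Log law: V(z) = (u*/κ) · ln(z/z₀) ⇒ u* = κ · V / ln(z/z₀)
u* = 0.4 × 16.8 / ln(34.0/0.054) = 0.4 × 16.8 / 6.4451
   = 6.7200 / 6.4451 = 1.0426 m/s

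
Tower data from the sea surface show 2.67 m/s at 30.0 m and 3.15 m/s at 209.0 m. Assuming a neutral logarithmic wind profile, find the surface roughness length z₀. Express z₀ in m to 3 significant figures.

Log law: V(z) ∝ ln(z/z₀). With r = V₁/V₂ = 2.67/3.15 = 0.84762,
r · ln(z₂/z₀) = ln(z₁/z₀) ⇒ ln z₀ = (ln z₁ − r·ln z₂)/(1 − r)
ln z₀ = (3.40120 − 0.84762×5.34233) / 0.15238 = -7.3964
z₀ = exp(-7.3964) = 0.0006135 m

z₀ ≈ 0.000613 m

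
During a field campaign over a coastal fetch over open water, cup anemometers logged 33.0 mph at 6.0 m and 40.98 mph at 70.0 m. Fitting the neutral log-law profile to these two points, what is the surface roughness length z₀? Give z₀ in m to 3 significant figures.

z₀ ≈ 0.000232 m

Log law: V(z) ∝ ln(z/z₀). With r = V₁/V₂ = 33.0/40.98 = 0.80527,
r · ln(z₂/z₀) = ln(z₁/z₀) ⇒ ln z₀ = (ln z₁ − r·ln z₂)/(1 − r)
ln z₀ = (1.79176 − 0.80527×4.24850) / 0.19473 = -8.3677
z₀ = exp(-8.3677) = 0.0002323 m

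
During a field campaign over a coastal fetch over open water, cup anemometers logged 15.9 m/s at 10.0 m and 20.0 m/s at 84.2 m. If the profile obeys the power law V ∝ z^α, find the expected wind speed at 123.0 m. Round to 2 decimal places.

First find α: α = ln(V₂/V₁)/ln(z₂/z₁) = ln(20.0/15.9)/ln(84.2/10.0) = 0.22941/2.13061 = 0.1077
Extrapolate from 84.2 m to 123.0 m: V₃ = 20.0 × (123.0/84.2)^0.1077 = 20.0 × 1.0417 = 20.8330 m/s

20.83 m/s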